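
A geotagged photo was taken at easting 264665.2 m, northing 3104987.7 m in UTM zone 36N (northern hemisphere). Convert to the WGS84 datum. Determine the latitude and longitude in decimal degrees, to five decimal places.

Zone 36N: λ₀ = 33°, k₀ = 0.9996, false easting 500000 m.
Meridian distance M = (N − FN)/k₀ = 3106230.2 m.
Inverse transverse Mercator on WGS84 gives φ = 28.04940043°, λ = 30.60580017°.

lat 28.04940°, lon 30.60580°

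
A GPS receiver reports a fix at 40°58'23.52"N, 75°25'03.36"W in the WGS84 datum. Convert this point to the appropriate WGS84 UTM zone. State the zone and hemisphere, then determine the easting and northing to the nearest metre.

Longitude -75.4176° lies in the 6° band [-78°, -72°), giving zone 18; latitude is north of the equator, so 18N.
Zone 18 central meridian λ₀ = 6×18 − 183 = -75°; Δλ = -0.4176°.
Transverse Mercator on WGS84 with k₀ = 0.9996 gives E = 464864.934 m, N = 4535865.973 m.

Zone 18N: E 464865 m, N 4535866 m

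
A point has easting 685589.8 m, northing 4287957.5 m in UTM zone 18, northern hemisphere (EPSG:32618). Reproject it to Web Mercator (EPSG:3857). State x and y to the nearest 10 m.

x -8111320 m, y 4681760 m

Unproject from UTM 18N (λ₀ = -75°) → φ = 38.72080000°, λ = -72.86519999°.
Web Mercator (R = 6378137 m): x = -8111316.959 m, y = 4681757.111 m.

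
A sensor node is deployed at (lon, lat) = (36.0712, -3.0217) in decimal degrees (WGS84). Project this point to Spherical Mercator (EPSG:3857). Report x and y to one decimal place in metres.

x 4015427.6 m, y -336530.1 m

Web Mercator is spherical with R = a = 6378137 m.
x = R·λ = 6378137 × 0.629561205 = 4015427.616 m.
y = R·ln tan(π/4 + φ/2) = 6378137 × -0.052763079 = -336530.144 m.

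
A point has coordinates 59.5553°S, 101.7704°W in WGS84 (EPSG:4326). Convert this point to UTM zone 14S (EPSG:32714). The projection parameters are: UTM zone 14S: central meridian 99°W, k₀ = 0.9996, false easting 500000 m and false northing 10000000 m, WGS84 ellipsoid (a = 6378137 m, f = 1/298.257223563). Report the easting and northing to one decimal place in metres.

Zone 14 central meridian λ₀ = 6×14 − 183 = -99°; Δλ = -2.7704°.
Transverse Mercator on WGS84 with k₀ = 0.9996 gives E = 343434.078 m, N = 3394848.108 m.

E 343434.1 m, N 3394848.1 m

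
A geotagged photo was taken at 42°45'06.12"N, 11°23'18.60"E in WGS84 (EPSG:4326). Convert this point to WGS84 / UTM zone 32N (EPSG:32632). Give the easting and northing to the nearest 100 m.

E 695500 m, N 4736000 m

Zone 32 central meridian λ₀ = 6×32 − 183 = 9°; Δλ = +2.3885°.
Transverse Mercator on WGS84 with k₀ = 0.9996 gives E = 695469.317 m, N = 4736008.657 m.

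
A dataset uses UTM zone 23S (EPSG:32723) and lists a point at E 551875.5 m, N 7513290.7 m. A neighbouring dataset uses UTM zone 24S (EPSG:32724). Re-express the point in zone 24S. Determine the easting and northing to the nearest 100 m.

E -65900 m, N 7503000 m

UTM 23S → geographic: φ = -22.48600035°, λ = -44.49570017°.
UTM 24S (λ₀ = -39°) forward: E = -65935.689 m, N = 7502975.572 m.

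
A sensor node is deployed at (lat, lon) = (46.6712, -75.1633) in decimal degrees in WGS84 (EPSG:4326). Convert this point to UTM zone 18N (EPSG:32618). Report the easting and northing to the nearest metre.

E 487509 m, N 5168640 m

Zone 18 central meridian λ₀ = 6×18 − 183 = -75°; Δλ = -0.1633°.
Transverse Mercator on WGS84 with k₀ = 0.9996 gives E = 487509.069 m, N = 5168639.761 m.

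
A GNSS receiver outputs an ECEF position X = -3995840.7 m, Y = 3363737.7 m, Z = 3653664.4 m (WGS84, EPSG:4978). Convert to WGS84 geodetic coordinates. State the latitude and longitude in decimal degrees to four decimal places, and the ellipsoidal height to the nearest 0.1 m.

λ = atan2(Y, X) = 139.90900010°; p = √(X²+Y²) = 5223167.1 m.
Bowring's method on WGS84 (a = 6378137 m, b = 6356752.314 m) gives φ = 35.15410004°, h = 3137.213 m.

lat 35.1541°, lon 139.9090°, h 3137.2 m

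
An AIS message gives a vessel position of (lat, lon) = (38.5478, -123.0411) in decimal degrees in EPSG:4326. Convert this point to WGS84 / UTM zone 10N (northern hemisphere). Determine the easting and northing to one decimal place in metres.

E 496418.5 m, N 4266598.2 m

Zone 10 central meridian λ₀ = 6×10 − 183 = -123°; Δλ = -0.0411°.
Transverse Mercator on WGS84 with k₀ = 0.9996 gives E = 496418.537 m, N = 4266598.212 m.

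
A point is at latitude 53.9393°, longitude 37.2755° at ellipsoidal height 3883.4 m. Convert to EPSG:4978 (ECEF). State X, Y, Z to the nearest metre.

X 2995905 m, Y 2280244 m, Z 5135909 m

WGS84: a = 6378137 m, e² = 0.006694380; N(φ) = a/√(1−e²sin²φ) = 6392134.421 m.
X = (N+h)·cosφ·cosλ = 2995904.947 m; Y = (N+h)·cosφ·sinλ = 2280244.118 m; Z = (N(1−e²)+h)·sinφ = 5135909.071 m.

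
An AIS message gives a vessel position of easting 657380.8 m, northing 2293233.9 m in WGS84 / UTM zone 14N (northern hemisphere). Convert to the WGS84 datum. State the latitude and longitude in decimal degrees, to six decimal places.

lat 20.732100°, lon -97.488500°

Zone 14N: λ₀ = -99°, k₀ = 0.9996, false easting 500000 m.
Meridian distance M = (N − FN)/k₀ = 2294151.6 m.
Inverse transverse Mercator on WGS84 gives φ = 20.73210034°, λ = -97.48849966°.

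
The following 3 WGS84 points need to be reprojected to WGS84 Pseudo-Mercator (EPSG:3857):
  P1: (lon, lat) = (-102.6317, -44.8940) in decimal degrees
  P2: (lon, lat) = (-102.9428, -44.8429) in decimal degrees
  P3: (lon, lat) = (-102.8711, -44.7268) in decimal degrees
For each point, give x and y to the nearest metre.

Web Mercator: x = R·λ, y = R·ln tan(π/4+φ/2), R = 6378137 m.
P1 (-44.8940°, -102.6317°) → (-11424908.583, -5604849.363) m.
P2 (-44.8429°, -102.9428°) → (-11459540.077, -5596823.120) m.
P3 (-44.7268°, -102.8711°) → (-11451558.469, -5578613.791) m.

P1: x -11424909 m, y -5604849 m; P2: x -11459540 m, y -5596823 m; P3: x -11451558 m, y -5578614 m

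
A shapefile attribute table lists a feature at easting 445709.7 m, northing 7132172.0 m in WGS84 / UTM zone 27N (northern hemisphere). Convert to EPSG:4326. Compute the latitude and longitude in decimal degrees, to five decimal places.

Zone 27N: λ₀ = -21°, k₀ = 0.9996, false easting 500000 m.
Meridian distance M = (N − FN)/k₀ = 7135026.0 m.
Inverse transverse Mercator on WGS84 gives φ = 64.31119955°, λ = -22.12250006°.

lat 64.31120°, lon -22.12250°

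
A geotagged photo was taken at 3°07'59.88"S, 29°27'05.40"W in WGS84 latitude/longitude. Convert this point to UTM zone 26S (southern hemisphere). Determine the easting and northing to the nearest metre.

E 227531 m, N 9653354 m

Zone 26 central meridian λ₀ = 6×26 − 183 = -27°; Δλ = -2.4515°.
Transverse Mercator on WGS84 with k₀ = 0.9996 gives E = 227531.299 m, N = 9653353.984 m.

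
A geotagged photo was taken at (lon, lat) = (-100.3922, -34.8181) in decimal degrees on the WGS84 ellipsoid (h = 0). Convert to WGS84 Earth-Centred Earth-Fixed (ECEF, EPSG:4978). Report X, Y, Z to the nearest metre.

X -945575 m, Y -5155986 m, Z -3621318 m

WGS84: a = 6378137 m, e² = 0.006694380; N(φ) = a/√(1−e²sin²φ) = 6385108.349 m.
X = (N+h)·cosφ·cosλ = -945574.983 m; Y = (N+h)·cosφ·sinλ = -5155986.063 m; Z = (N(1−e²)+h)·sinφ = -3621318.249 m.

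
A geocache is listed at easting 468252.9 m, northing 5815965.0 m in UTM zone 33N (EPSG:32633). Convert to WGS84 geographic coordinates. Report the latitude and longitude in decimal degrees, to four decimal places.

lat 52.4929°, lon 14.5324°

Zone 33N: λ₀ = 15°, k₀ = 0.9996, false easting 500000 m.
Meridian distance M = (N − FN)/k₀ = 5818292.3 m.
Inverse transverse Mercator on WGS84 gives φ = 52.49289978°, λ = 14.53240067°.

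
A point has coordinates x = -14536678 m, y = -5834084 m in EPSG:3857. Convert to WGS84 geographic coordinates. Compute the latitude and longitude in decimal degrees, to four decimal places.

lat -46.3343°, lon -130.5852°

R = 6378137 m. λ = x/R = -130.58520028°.
φ = 2·arctan(exp(y/R)) − 90° = 2·arctan(0.40064) − 90° = -46.33430106°.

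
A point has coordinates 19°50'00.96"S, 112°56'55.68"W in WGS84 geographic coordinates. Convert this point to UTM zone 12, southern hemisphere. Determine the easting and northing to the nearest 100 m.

Zone 12 central meridian λ₀ = 6×12 − 183 = -111°; Δλ = -1.9488°.
Transverse Mercator on WGS84 with k₀ = 0.9996 gives E = 295901.479 m, N = 7805754.352 m.

E 295900 m, N 7805800 m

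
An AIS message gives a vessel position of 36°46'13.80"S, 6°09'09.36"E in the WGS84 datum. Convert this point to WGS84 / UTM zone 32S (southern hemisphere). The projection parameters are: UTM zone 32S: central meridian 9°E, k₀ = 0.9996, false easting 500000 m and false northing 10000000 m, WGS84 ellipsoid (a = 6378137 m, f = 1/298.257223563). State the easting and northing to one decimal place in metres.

Zone 32 central meridian λ₀ = 6×32 − 183 = 9°; Δλ = -2.8474°.
Transverse Mercator on WGS84 with k₀ = 0.9996 gives E = 245860.251 m, N = 5926804.338 m.

E 245860.3 m, N 5926804.3 m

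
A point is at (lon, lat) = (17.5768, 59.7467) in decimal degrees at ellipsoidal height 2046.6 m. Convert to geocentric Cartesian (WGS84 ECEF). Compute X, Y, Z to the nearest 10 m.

X 3072090 m, Y 973160 m, Z 5488080 m

WGS84: a = 6378137 m, e² = 0.006694380; N(φ) = a/√(1−e²sin²φ) = 6394126.610 m.
X = (N+h)·cosφ·cosλ = 3072093.015 m; Y = (N+h)·cosφ·sinλ = 973156.368 m; Z = (N(1−e²)+h)·sinφ = 5488080.931 m.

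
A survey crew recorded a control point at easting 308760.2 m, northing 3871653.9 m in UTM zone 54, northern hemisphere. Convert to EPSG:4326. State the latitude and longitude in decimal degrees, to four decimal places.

Zone 54N: λ₀ = 141°, k₀ = 0.9996, false easting 500000 m.
Meridian distance M = (N − FN)/k₀ = 3873203.2 m.
Inverse transverse Mercator on WGS84 gives φ = 34.96940040°, λ = 138.90520042°.

lat 34.9694°, lon 138.9052°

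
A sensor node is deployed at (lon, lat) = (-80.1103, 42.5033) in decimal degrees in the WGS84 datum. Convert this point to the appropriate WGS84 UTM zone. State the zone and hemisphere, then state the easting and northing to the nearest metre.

Longitude -80.1103° lies in the 6° band [-84°, -78°), giving zone 17; latitude is north of the equator, so 17N.
Zone 17 central meridian λ₀ = 6×17 − 183 = -81°; Δλ = +0.8897°.
Transverse Mercator on WGS84 with k₀ = 0.9996 gives E = 573099.625 m, N = 4706042.980 m.

Zone 17N: E 573100 m, N 4706043 m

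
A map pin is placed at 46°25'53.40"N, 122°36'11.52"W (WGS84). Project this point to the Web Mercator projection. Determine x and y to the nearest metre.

Web Mercator is spherical with R = a = 6378137 m.
x = R·λ = 6378137 × -2.139829513 = -13648125.794 m.
y = R·ln tan(π/4 + φ/2) = 6378137 × 0.917159525 = 5849769.100 m.

x -13648126 m, y 5849769 m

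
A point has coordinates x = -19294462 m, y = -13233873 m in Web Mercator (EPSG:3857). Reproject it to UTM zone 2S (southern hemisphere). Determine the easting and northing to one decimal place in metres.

E 435845.1 m, N 1598645.6 m

Web Mercator inverse (R = 6378137 m) → φ = -75.68549995°, λ = -173.32510113°.
UTM 2S forward: E = 435845.081 m, N = 1598645.613 m.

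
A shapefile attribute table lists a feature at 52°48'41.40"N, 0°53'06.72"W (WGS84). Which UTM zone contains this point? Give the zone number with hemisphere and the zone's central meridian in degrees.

UTM zone = ⌊(λ + 180)/6⌋ + 1; -0.8852° ∈ [-6°, 0°) → zone 30.
Hemisphere: N (φ ≥ 0).
Central meridian λ₀ = 6×30 − 183 = -3°.

Zone 30N, central meridian -3°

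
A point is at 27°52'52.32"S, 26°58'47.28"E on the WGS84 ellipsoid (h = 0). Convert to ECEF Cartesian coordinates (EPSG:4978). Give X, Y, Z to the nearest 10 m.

WGS84: a = 6378137 m, e² = 0.006694380; N(φ) = a/√(1−e²sin²φ) = 6382810.845 m.
X = (N+h)·cosφ·cosλ = 5027862.219 m; Y = (N+h)·cosφ·sinλ = 2559591.355 m; Z = (N(1−e²)+h)·sinφ = -2964874.664 m.

X 5027860 m, Y 2559590 m, Z -2964870 m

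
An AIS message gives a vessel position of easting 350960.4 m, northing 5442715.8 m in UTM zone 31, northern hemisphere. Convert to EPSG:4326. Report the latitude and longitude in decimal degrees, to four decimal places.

Zone 31N: λ₀ = 3°, k₀ = 0.9996, false easting 500000 m.
Meridian distance M = (N − FN)/k₀ = 5444893.8 m.
Inverse transverse Mercator on WGS84 gives φ = 49.11919977°, λ = 0.95739976°.

lat 49.1192°, lon 0.9574°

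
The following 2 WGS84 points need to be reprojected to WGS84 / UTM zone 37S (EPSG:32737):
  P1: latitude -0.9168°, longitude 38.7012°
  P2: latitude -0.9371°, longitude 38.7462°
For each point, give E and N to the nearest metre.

P1: E 466755 m, N 9898665 m; P2: E 471762 m, N 9896421 m

UTM zone 37S: λ₀ = 39°, k₀ = 0.9996.
P1 (-0.9168°, 38.7012°) → (466755.117, 9898664.580) m.
P2 (-0.9371°, 38.7462°) → (471762.073, 9896421.178) m.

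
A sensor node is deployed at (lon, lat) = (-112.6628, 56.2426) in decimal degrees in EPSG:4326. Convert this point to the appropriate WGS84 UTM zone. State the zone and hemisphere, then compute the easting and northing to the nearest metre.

Zone 12N: E 396951 m, N 6234324 m

Longitude -112.6628° lies in the 6° band [-114°, -108°), giving zone 12; latitude is north of the equator, so 12N.
Zone 12 central meridian λ₀ = 6×12 − 183 = -111°; Δλ = -1.6628°.
Transverse Mercator on WGS84 with k₀ = 0.9996 gives E = 396950.893 m, N = 6234324.184 m.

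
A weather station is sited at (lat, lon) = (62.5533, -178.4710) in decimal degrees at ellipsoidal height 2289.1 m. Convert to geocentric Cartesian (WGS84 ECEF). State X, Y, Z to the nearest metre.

WGS84: a = 6378137 m, e² = 0.006694380; N(φ) = a/√(1−e²sin²φ) = 6395017.046 m.
X = (N+h)·cosφ·cosλ = -2947617.339 m; Y = (N+h)·cosφ·sinλ = -78679.043 m; Z = (N(1−e²)+h)·sinφ = 5639233.435 m.

X -2947617 m, Y -78679 m, Z 5639233 m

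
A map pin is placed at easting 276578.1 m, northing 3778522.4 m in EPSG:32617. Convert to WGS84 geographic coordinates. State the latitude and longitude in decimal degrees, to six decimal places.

Zone 17N: λ₀ = -81°, k₀ = 0.9996, false easting 500000 m.
Meridian distance M = (N − FN)/k₀ = 3780034.4 m.
Inverse transverse Mercator on WGS84 gives φ = 34.12369989°, λ = -83.42259983°.

lat 34.123700°, lon -83.422600°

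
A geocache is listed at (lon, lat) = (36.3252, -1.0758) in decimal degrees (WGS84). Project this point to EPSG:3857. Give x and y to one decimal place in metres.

x 4043702.8 m, y -119764.5 m

Web Mercator is spherical with R = a = 6378137 m.
x = R·λ = 6378137 × 0.633994341 = 4043702.767 m.
y = R·ln tan(π/4 + φ/2) = 6378137 × -0.018777355 = -119764.546 m.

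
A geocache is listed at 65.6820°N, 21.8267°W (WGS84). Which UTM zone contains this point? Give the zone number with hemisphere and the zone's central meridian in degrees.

UTM zone = ⌊(λ + 180)/6⌋ + 1; -21.8267° ∈ [-24°, -18°) → zone 27.
Hemisphere: N (φ ≥ 0).
Central meridian λ₀ = 6×27 − 183 = -21°.

Zone 27N, central meridian -21°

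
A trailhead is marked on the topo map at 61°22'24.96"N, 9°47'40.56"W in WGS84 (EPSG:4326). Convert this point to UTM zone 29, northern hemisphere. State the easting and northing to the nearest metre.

Zone 29 central meridian λ₀ = 6×29 − 183 = -9°; Δλ = -0.7946°.
Transverse Mercator on WGS84 with k₀ = 0.9996 gives E = 457529.805 m, N = 6804660.276 m.

E 457530 m, N 6804660 m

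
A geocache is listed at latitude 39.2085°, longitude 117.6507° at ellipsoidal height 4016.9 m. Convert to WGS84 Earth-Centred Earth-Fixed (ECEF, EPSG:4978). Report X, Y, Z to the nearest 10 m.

X -2298050 m, Y 4386310 m, Z 4012820 m

WGS84: a = 6378137 m, e² = 0.006694380; N(φ) = a/√(1−e²sin²φ) = 6386685.286 m.
X = (N+h)·cosφ·cosλ = -2298050.180 m; Y = (N+h)·cosφ·sinλ = 4386306.696 m; Z = (N(1−e²)+h)·sinφ = 4012818.447 m.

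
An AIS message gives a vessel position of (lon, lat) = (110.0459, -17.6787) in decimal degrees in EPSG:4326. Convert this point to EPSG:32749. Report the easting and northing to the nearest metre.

E 398811 m, N 8045105 m

Zone 49 central meridian λ₀ = 6×49 − 183 = 111°; Δλ = -0.9541°.
Transverse Mercator on WGS84 with k₀ = 0.9996 gives E = 398811.296 m, N = 8045105.388 m.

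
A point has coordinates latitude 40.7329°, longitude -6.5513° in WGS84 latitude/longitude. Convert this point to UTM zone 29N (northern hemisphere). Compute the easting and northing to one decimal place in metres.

E 706778.0 m, N 4511991.4 m

Zone 29 central meridian λ₀ = 6×29 − 183 = -9°; Δλ = +2.4487°.
Transverse Mercator on WGS84 with k₀ = 0.9996 gives E = 706777.995 m, N = 4511991.369 m.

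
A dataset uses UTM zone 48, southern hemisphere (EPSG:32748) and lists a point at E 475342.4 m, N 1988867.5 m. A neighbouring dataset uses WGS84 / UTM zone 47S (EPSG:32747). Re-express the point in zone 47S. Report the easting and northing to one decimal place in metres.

E 679879.9 m, N 1981121.4 m

UTM 48S → geographic: φ = -72.19769956°, λ = 104.27740022°.
UTM 47S (λ₀ = 99°) forward: E = 679879.909 m, N = 1981121.399 m.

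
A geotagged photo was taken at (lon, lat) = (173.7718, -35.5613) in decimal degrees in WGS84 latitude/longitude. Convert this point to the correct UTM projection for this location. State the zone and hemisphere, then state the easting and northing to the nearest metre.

Longitude 173.7718° lies in the 6° band [168°, 174°), giving zone 59; latitude is south of the equator, so 59S.
Zone 59 central meridian λ₀ = 6×59 − 183 = 171°; Δλ = +2.7718°.
Transverse Mercator on WGS84 with k₀ = 0.9996 gives E = 751223.971 m, N = 6061172.323 m.

Zone 59S: E 751224 m, N 6061172 m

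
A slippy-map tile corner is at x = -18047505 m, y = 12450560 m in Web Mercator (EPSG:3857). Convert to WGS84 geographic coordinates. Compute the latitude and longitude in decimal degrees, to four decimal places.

R = 6378137 m. λ = x/R = -162.12349582°.
φ = 2·arctan(exp(y/R)) − 90° = 2·arctan(7.04324) − 90° = 73.83830026°.

lat 73.8383°, lon -162.1235°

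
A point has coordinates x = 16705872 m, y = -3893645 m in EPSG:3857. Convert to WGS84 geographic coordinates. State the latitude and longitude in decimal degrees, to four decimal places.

lat -32.9875°, lon 150.0714°

R = 6378137 m. λ = x/R = 150.07140152°.
φ = 2·arctan(exp(y/R)) − 90° = 2·arctan(0.54310) − 90° = -32.98750064°.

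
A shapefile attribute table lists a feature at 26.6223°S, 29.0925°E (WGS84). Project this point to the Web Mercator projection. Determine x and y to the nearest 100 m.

Web Mercator is spherical with R = a = 6378137 m.
x = R·λ = 6378137 × 0.507759913 = 3238562.286 m.
y = R·ln tan(π/4 + φ/2) = 6378137 × -0.482329222 = -3076361.858 m.

x 3238600 m, y -3076400 m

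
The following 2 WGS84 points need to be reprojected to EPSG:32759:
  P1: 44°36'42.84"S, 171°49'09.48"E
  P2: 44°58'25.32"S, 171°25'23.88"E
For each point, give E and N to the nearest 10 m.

UTM zone 59S: λ₀ = 171°, k₀ = 0.9996.
P1 (-44.6119°, 171.8193°) → (565007.838, 5059834.686) m.
P2 (-44.9737°, 171.4233°) → (533377.775, 5019884.045) m.

P1: E 565010 m, N 5059830 m; P2: E 533380 m, N 5019880 m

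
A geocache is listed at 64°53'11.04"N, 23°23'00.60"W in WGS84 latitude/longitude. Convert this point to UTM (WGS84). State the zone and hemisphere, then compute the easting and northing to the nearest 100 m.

Longitude -23.3835° lies in the 6° band [-24°, -18°), giving zone 27; latitude is north of the equator, so 27N.
Zone 27 central meridian λ₀ = 6×27 − 183 = -21°; Δλ = -2.3835°.
Transverse Mercator on WGS84 with k₀ = 0.9996 gives E = 387145.819 m, N = 7197920.064 m.

Zone 27N: E 387100 m, N 7197900 m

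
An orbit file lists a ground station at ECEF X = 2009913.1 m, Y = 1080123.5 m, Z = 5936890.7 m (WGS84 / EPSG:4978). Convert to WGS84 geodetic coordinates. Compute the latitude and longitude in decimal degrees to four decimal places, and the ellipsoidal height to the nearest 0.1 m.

lat 69.1050°, lon 28.2535°, h 781.7 m

λ = atan2(Y, X) = 28.25350008°; p = √(X²+Y²) = 2281757.5 m.
Bowring's method on WGS84 (a = 6378137 m, b = 6356752.314 m) gives φ = 69.10500032°, h = 781.732 m.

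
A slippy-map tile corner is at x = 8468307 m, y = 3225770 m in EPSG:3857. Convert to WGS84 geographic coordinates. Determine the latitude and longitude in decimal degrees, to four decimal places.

R = 6378137 m. λ = x/R = 76.07209609°.
φ = 2·arctan(exp(y/R)) − 90° = 2·arctan(1.65824) − 90° = 27.81579865°.

lat 27.8158°, lon 76.0721°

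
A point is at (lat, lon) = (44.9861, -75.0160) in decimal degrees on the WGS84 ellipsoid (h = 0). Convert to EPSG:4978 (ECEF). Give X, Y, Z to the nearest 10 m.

X 1168300 m, Y -4365040 m, Z 4486260 m

WGS84: a = 6378137 m, e² = 0.006694380; N(φ) = a/√(1−e²sin²φ) = 6388833.085 m.
X = (N+h)·cosφ·cosλ = 1168302.325 m; Y = (N+h)·cosφ·sinλ = -4365039.066 m; Z = (N(1−e²)+h)·sinφ = 4486255.987 m.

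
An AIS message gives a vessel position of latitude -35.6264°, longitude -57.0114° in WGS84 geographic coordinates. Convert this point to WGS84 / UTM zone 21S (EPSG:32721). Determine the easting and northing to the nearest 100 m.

Zone 21 central meridian λ₀ = 6×21 − 183 = -57°; Δλ = -0.0114°.
Transverse Mercator on WGS84 with k₀ = 0.9996 gives E = 498967.721 m, N = 6057487.896 m.

E 499000 m, N 6057500 m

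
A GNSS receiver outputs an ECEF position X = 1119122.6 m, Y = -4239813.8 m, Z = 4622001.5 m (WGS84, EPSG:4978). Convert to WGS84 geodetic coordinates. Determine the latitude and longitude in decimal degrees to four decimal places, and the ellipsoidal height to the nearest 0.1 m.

lat 46.6991°, lon -75.2137°, h 4278.9 m

λ = atan2(Y, X) = -75.21370054°; p = √(X²+Y²) = 4385026.4 m.
Bowring's method on WGS84 (a = 6378137 m, b = 6356752.314 m) gives φ = 46.69909967°, h = 4278.876 m.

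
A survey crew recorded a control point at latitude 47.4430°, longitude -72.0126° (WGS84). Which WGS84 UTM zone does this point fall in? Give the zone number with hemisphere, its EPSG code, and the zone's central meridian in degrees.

Zone 18N (EPSG:32618), central meridian -75°

UTM zone = ⌊(λ + 180)/6⌋ + 1; -72.0126° ∈ [-78°, -72°) → zone 18.
Hemisphere: N (φ ≥ 0).
Central meridian λ₀ = 6×18 − 183 = -75°.
EPSG code: 32618.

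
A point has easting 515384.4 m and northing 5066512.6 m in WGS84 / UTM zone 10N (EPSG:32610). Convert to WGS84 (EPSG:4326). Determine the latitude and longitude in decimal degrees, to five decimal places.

Zone 10N: λ₀ = -123°, k₀ = 0.9996, false easting 500000 m.
Meridian distance M = (N − FN)/k₀ = 5068540.0 m.
Inverse transverse Mercator on WGS84 gives φ = 45.75199987°, λ = -122.80219992°.

lat 45.75200°, lon -122.80220°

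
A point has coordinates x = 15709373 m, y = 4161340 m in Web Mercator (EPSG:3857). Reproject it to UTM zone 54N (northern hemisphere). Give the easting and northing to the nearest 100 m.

E 510900 m, N 3871000 m

Web Mercator inverse (R = 6378137 m) → φ = 34.98129868°, λ = 141.11969870°.
UTM 54N forward: E = 510925.192 m, N = 3870975.705 m.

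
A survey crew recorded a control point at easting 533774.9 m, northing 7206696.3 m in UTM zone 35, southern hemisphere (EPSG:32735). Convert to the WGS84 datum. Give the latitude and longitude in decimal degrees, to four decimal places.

Zone 35S: λ₀ = 27°, k₀ = 0.9996, false easting 500000 m, false northing 10000000 m.
Meridian distance M = (N − FN)/k₀ = -2794421.5 m.
Inverse transverse Mercator on WGS84 gives φ = -25.25569990°, λ = 27.33540041°.

lat -25.2557°, lon 27.3354°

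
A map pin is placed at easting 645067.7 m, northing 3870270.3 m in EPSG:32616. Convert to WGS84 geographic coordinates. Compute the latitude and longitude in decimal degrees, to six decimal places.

lat 34.964600°, lon -85.411000°

Zone 16N: λ₀ = -87°, k₀ = 0.9996, false easting 500000 m.
Meridian distance M = (N − FN)/k₀ = 3871819.0 m.
Inverse transverse Mercator on WGS84 gives φ = 34.96459987°, λ = -85.41100039°.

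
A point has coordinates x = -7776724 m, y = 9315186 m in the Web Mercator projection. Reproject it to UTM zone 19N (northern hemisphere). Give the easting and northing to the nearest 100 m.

Web Mercator inverse (R = 6378137 m) → φ = 63.86350055°, λ = -69.85950030°.
UTM 19N forward: E = 457755.985 m, N = 7082088.259 m.

E 457800 m, N 7082100 m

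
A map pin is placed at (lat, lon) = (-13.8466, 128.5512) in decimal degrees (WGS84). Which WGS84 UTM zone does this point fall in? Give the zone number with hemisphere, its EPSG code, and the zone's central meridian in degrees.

Zone 52S (EPSG:32752), central meridian 129°

UTM zone = ⌊(λ + 180)/6⌋ + 1; 128.5512° ∈ [126°, 132°) → zone 52.
Hemisphere: S (φ < 0).
Central meridian λ₀ = 6×52 − 183 = 129°.
EPSG code: 32752.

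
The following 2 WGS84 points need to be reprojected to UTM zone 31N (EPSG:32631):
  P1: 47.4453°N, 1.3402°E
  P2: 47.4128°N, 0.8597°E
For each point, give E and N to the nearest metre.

P1: E 374866 m, N 5255986 m; P2: E 338543 m, N 5253259 m

UTM zone 31N: λ₀ = 3°, k₀ = 0.9996.
P1 (47.4453°, 1.3402°) → (374866.457, 5255985.938) m.
P2 (47.4128°, 0.8597°) → (338543.065, 5253259.491) m.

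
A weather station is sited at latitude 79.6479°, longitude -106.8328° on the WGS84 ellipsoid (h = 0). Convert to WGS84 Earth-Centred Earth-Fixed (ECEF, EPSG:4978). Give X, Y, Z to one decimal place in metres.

X -332976.6 m, Y -1100594.3 m, Z 6252597.1 m

WGS84: a = 6378137 m, e² = 0.006694380; N(φ) = a/√(1−e²sin²φ) = 6398897.385 m.
X = (N+h)·cosφ·cosλ = -332976.619 m; Y = (N+h)·cosφ·sinλ = -1100594.308 m; Z = (N(1−e²)+h)·sinφ = 6252597.053 m.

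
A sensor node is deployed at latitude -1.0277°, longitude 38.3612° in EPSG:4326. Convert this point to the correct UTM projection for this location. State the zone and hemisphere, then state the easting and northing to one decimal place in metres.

Zone 37S: E 428927.4 m, N 9886401.0 m

Longitude 38.3612° lies in the 6° band [36°, 42°), giving zone 37; latitude is south of the equator, so 37S.
Zone 37 central meridian λ₀ = 6×37 − 183 = 39°; Δλ = -0.6388°.
Transverse Mercator on WGS84 with k₀ = 0.9996 gives E = 428927.430 m, N = 9886401.043 m.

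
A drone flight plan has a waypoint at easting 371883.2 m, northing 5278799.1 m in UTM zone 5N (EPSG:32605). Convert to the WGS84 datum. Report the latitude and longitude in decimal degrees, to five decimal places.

Zone 5N: λ₀ = -153°, k₀ = 0.9996, false easting 500000 m.
Meridian distance M = (N − FN)/k₀ = 5280911.5 m.
Inverse transverse Mercator on WGS84 gives φ = 47.64990023°, λ = -154.70599964°.

lat 47.64990°, lon -154.70600°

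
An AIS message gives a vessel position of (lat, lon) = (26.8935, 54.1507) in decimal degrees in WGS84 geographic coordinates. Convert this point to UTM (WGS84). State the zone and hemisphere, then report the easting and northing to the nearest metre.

Longitude 54.1507° lies in the 6° band [54°, 60°), giving zone 40; latitude is north of the equator, so 40N.
Zone 40 central meridian λ₀ = 6×40 − 183 = 57°; Δλ = -2.8493°.
Transverse Mercator on WGS84 with k₀ = 0.9996 gives E = 216970.935 m, N = 2977824.481 m.

Zone 40N: E 216971 m, N 2977824 m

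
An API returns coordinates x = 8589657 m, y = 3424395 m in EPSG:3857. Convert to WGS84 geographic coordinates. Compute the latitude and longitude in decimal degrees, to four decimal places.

R = 6378137 m. λ = x/R = 77.16220168°.
φ = 2·arctan(exp(y/R)) − 90° = 2·arctan(1.71069) − 90° = 29.38230136°.

lat 29.3823°, lon 77.1622°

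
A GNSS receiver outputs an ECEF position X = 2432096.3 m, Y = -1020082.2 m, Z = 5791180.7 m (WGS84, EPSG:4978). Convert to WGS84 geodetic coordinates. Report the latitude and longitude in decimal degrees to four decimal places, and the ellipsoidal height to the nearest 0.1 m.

λ = atan2(Y, X) = -22.75439918°; p = √(X²+Y²) = 2637358.5 m.
Bowring's method on WGS84 (a = 6378137 m, b = 6356752.314 m) gives φ = 65.65980035°, h = 3034.809 m.

lat 65.6598°, lon -22.7544°, h 3034.8 m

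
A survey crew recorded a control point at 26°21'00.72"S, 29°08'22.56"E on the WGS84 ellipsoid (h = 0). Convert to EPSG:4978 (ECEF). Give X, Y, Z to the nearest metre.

X 4995361 m, Y 2784906 m, Z -2813882 m

WGS84: a = 6378137 m, e² = 0.006694380; N(φ) = a/√(1−e²sin²φ) = 6382347.069 m.
X = (N+h)·cosφ·cosλ = 4995361.251 m; Y = (N+h)·cosφ·sinλ = 2784906.275 m; Z = (N(1−e²)+h)·sinφ = -2813881.968 m.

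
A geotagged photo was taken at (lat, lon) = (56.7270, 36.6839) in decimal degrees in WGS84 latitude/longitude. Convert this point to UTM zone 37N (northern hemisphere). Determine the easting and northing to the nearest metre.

E 358289 m, N 6289393 m

Zone 37 central meridian λ₀ = 6×37 − 183 = 39°; Δλ = -2.3161°.
Transverse Mercator on WGS84 with k₀ = 0.9996 gives E = 358288.560 m, N = 6289392.722 m.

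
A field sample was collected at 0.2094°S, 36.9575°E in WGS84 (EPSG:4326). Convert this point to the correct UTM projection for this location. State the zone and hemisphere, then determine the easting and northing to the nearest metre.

Longitude 36.9575° lies in the 6° band [36°, 42°), giving zone 37; latitude is south of the equator, so 37S.
Zone 37 central meridian λ₀ = 6×37 − 183 = 39°; Δλ = -2.0425°.
Transverse Mercator on WGS84 with k₀ = 0.9996 gives E = 272673.919 m, N = 9976840.194 m.

Zone 37S: E 272674 m, N 9976840 m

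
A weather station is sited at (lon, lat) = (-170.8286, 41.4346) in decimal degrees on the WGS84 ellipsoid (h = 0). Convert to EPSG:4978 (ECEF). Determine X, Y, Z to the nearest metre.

X -4727568 m, Y -763277 m, Z 4198729 m

WGS84: a = 6378137 m, e² = 0.006694380; N(φ) = a/√(1−e²sin²φ) = 6387506.958 m.
X = (N+h)·cosφ·cosλ = -4727567.807 m; Y = (N+h)·cosφ·sinλ = -763277.362 m; Z = (N(1−e²)+h)·sinφ = 4198729.460 m.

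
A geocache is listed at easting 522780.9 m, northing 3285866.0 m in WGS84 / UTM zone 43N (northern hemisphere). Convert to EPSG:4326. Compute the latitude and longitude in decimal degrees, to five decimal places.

Zone 43N: λ₀ = 75°, k₀ = 0.9996, false easting 500000 m.
Meridian distance M = (N − FN)/k₀ = 3287180.9 m.
Inverse transverse Mercator on WGS84 gives φ = 29.70269959°, λ = 75.23550042°.

lat 29.70270°, lon 75.23550°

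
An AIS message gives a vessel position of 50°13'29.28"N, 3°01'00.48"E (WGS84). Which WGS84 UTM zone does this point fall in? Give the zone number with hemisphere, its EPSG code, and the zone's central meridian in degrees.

Zone 31N (EPSG:32631), central meridian 3°

UTM zone = ⌊(λ + 180)/6⌋ + 1; 3.0168° ∈ [0°, 6°) → zone 31.
Hemisphere: N (φ ≥ 0).
Central meridian λ₀ = 6×31 − 183 = 3°.
EPSG code: 32631.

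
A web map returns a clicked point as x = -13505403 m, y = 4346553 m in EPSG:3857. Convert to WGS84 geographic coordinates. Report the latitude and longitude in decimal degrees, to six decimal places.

R = 6378137 m. λ = x/R = -121.32109933°.
φ = 2·arctan(exp(y/R)) − 90° = 2·arctan(1.97680) − 90° = 36.33310181°.

lat 36.333102°, lon -121.321099°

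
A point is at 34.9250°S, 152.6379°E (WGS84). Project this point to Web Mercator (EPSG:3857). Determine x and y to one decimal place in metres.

Web Mercator is spherical with R = a = 6378137 m.
x = R·λ = 6378137 × 2.664033918 = 16991573.304 m.
y = R·ln tan(π/4 + φ/2) = 6378137 × -0.651239321 = -4153693.609 m.

x 16991573.3 m, y -4153693.6 m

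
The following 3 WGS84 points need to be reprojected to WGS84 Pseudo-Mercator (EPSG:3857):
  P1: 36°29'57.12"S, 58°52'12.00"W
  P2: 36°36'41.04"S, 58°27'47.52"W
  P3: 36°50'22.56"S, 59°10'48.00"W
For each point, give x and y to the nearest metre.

P1: x -6553378 m, y -4369530 m; P2: x -6508094 m, y -4385078 m; P3: x -6587887 m, y -4416773 m

Web Mercator: x = R·λ, y = R·ln tan(π/4+φ/2), R = 6378137 m.
P1 (-36.4992°, -58.8700°) → (-6553378.423, -4369529.726) m.
P2 (-36.6114°, -58.4632°) → (-6508093.654, -4385078.493) m.
P3 (-36.8396°, -59.1800°) → (-6587887.465, -4416772.616) m.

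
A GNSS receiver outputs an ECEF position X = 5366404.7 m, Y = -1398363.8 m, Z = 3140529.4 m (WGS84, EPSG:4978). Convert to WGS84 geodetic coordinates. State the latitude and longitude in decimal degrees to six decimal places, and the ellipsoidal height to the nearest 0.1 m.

λ = atan2(Y, X) = -14.60519980°; p = √(X²+Y²) = 5545603.7 m.
Bowring's method on WGS84 (a = 6378137 m, b = 6356752.314 m) gives φ = 29.68860023°, h = 194.658 m.

lat 29.688600°, lon -14.605200°, h 194.7 m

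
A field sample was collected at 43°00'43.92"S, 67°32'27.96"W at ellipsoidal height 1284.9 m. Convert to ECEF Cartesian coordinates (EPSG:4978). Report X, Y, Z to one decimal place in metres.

WGS84: a = 6378137 m, e² = 0.006694380; N(φ) = a/√(1−e²sin²φ) = 6388094.614 m.
X = (N+h)·cosφ·cosλ = 1784788.205 m; Y = (N+h)·cosφ·sinλ = -4317617.374 m; Z = (N(1−e²)+h)·sinφ = -4329369.388 m.

X 1784788.2 m, Y -4317617.4 m, Z -4329369.4 m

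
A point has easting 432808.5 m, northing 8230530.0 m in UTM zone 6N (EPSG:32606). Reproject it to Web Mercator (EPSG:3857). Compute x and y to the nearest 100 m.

Unproject from UTM 6N (λ₀ = -147°) → φ = 74.15460026°, λ = -149.20509968°.
Web Mercator (R = 6378137 m): x = -16609435.721 m, y = 12578278.104 m.

x -16609400 m, y 12578300 m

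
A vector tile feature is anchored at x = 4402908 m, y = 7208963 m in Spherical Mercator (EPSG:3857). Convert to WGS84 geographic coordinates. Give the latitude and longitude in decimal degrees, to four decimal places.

R = 6378137 m. λ = x/R = 39.55199551°.
φ = 2·arctan(exp(y/R)) − 90° = 2·arctan(3.09647) − 90° = 54.20440189°.

lat 54.2044°, lon 39.5520°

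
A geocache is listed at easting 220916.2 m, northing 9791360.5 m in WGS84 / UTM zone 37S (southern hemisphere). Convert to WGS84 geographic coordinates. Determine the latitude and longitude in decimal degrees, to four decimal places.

Zone 37S: λ₀ = 39°, k₀ = 0.9996, false easting 500000 m, false northing 10000000 m.
Meridian distance M = (N − FN)/k₀ = -208723.0 m.
Inverse transverse Mercator on WGS84 gives φ = -1.88580030°, λ = 36.49139988°.

lat -1.8858°, lon 36.4914°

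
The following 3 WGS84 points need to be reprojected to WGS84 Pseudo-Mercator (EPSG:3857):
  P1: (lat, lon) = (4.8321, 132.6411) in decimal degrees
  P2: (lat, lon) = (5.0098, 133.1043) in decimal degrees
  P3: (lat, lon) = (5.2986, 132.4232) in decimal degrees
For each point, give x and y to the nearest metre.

Web Mercator: x = R·λ, y = R·ln tan(π/4+φ/2), R = 6378137 m.
P1 (4.8321°, 132.6411°) → (14765539.710, 538545.698) m.
P2 (5.0098°, 133.1043°) → (14817102.898, 558400.364) m.
P3 (5.2986°, 132.4232°) → (14741283.193, 590679.989) m.

P1: x 14765540 m, y 538546 m; P2: x 14817103 m, y 558400 m; P3: x 14741283 m, y 590680 m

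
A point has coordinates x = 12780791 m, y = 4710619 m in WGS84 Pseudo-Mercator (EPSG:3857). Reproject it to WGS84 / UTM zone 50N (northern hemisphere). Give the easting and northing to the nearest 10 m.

Web Mercator inverse (R = 6378137 m) → φ = 38.92279748°, λ = 114.81179898°.
UTM 50N forward: E = 310304.285 m, N = 4310485.843 m.

E 310300 m, N 4310490 m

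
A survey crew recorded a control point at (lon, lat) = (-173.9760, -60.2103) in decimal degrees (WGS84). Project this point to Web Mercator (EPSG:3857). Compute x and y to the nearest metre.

x -19366920 m, y -8446708 m

Web Mercator is spherical with R = a = 6378137 m.
x = R·λ = 6378137 × -3.036454019 = -19366919.730 m.
y = R·ln tan(π/4 + φ/2) = 6378137 × -1.324322202 = -8446708.436 m.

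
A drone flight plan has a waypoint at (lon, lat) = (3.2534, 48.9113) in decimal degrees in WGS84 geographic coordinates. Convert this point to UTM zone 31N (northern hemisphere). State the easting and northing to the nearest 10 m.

Zone 31 central meridian λ₀ = 6×31 − 183 = 3°; Δλ = +0.2534°.
Transverse Mercator on WGS84 with k₀ = 0.9996 gives E = 518567.197 m, N = 5417626.445 m.

E 518570 m, N 5417630 m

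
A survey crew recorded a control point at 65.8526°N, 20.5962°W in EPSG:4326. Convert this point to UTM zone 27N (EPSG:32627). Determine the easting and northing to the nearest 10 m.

E 518430 m, N 7303540 m

Zone 27 central meridian λ₀ = 6×27 − 183 = -21°; Δλ = +0.4038°.
Transverse Mercator on WGS84 with k₀ = 0.9996 gives E = 518432.712 m, N = 7303539.851 m.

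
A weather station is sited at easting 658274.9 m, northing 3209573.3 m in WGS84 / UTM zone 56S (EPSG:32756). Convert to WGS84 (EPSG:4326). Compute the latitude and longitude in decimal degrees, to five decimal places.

lat -61.21610°, lon 155.94710°

Zone 56S: λ₀ = 153°, k₀ = 0.9996, false easting 500000 m, false northing 10000000 m.
Meridian distance M = (N − FN)/k₀ = -6793144.0 m.
Inverse transverse Mercator on WGS84 gives φ = -61.21609999°, λ = 155.94709951°.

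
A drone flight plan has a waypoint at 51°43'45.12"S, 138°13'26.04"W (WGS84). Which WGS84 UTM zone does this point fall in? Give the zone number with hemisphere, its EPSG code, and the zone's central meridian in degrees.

Zone 7S (EPSG:32707), central meridian -141°

UTM zone = ⌊(λ + 180)/6⌋ + 1; -138.2239° ∈ [-144°, -138°) → zone 7.
Hemisphere: S (φ < 0).
Central meridian λ₀ = 6×7 − 183 = -141°.
EPSG code: 32707.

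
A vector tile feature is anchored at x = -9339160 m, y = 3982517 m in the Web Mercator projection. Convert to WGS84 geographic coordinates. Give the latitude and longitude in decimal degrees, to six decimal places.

R = 6378137 m. λ = x/R = -83.89510169°.
φ = 2·arctan(exp(y/R)) − 90° = 2·arctan(1.86713) − 90° = 33.65459998°.

lat 33.654600°, lon -83.895102°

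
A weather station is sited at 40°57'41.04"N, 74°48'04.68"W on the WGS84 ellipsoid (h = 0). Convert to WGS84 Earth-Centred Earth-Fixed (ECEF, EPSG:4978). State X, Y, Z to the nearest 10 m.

X 1264540 m, Y -4654690 m, Z 4159190 m

WGS84: a = 6378137 m, e² = 0.006694380; N(φ) = a/√(1−e²sin²φ) = 6387331.428 m.
X = (N+h)·cosφ·cosλ = 1264538.258 m; Y = (N+h)·cosφ·sinλ = -4654691.406 m; Z = (N(1−e²)+h)·sinφ = 4159187.065 m.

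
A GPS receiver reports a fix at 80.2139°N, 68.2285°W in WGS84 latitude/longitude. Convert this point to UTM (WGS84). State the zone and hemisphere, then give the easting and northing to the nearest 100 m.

Longitude -68.2285° lies in the 6° band [-72°, -66°), giving zone 19; latitude is north of the equator, so 19N.
Zone 19 central meridian λ₀ = 6×19 − 183 = -69°; Δλ = +0.7715°.
Transverse Mercator on WGS84 with k₀ = 0.9996 gives E = 514638.975 m, N = 8905557.603 m.

Zone 19N: E 514600 m, N 8905600 m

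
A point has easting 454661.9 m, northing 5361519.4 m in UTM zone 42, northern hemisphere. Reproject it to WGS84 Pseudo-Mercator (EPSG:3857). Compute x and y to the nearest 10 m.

Unproject from UTM 42N (λ₀ = 69°) → φ = 48.40520016°, λ = 68.38740018°.
Web Mercator (R = 6378137 m): x = 7612850.565 m, y = 6174532.399 m.

x 7612850 m, y 6174530 m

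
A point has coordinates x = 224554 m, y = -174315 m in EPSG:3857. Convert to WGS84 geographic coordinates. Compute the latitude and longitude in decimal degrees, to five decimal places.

lat -1.56570°, lon 2.01720°

R = 6378137 m. λ = x/R = 2.01720290°.
φ = 2·arctan(exp(y/R)) − 90° = 2·arctan(0.97304) − 90° = -1.56570339°.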